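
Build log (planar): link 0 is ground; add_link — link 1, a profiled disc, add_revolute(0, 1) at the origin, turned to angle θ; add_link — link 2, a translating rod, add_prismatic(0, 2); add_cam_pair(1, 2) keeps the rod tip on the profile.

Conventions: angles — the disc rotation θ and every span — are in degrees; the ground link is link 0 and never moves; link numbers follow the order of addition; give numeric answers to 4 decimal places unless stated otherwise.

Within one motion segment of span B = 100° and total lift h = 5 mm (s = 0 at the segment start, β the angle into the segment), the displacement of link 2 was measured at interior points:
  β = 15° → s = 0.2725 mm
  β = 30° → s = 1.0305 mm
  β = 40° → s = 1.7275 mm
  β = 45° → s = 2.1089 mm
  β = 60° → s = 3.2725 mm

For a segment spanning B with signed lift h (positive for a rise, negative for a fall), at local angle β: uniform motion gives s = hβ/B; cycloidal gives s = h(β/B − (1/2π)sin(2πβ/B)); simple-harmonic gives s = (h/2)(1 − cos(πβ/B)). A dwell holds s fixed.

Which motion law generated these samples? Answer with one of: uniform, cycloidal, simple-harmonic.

candidates at β/B = r: uniform s = h·r (linear in β); cycloidal s = h·(r − sin(2πr)/(2π)); simple-harmonic s = (h/2)(1 − cos(πr))
β=15°: printed 0.2725 | uniform 0.7500, cycloidal 0.1062, simple-harmonic 0.2725
β=30°: printed 1.0305 | uniform 1.5000, cycloidal 0.7432, simple-harmonic 1.0305
β=40°: printed 1.7275 | uniform 2.0000, cycloidal 1.5323, simple-harmonic 1.7275
β=45°: printed 2.1089 | uniform 2.2500, cycloidal 2.0041, simple-harmonic 2.1089
β=60°: printed 3.2725 | uniform 3.0000, cycloidal 3.4677, simple-harmonic 3.2725
only one law matches every sample → simple-harmonic

simple-harmonic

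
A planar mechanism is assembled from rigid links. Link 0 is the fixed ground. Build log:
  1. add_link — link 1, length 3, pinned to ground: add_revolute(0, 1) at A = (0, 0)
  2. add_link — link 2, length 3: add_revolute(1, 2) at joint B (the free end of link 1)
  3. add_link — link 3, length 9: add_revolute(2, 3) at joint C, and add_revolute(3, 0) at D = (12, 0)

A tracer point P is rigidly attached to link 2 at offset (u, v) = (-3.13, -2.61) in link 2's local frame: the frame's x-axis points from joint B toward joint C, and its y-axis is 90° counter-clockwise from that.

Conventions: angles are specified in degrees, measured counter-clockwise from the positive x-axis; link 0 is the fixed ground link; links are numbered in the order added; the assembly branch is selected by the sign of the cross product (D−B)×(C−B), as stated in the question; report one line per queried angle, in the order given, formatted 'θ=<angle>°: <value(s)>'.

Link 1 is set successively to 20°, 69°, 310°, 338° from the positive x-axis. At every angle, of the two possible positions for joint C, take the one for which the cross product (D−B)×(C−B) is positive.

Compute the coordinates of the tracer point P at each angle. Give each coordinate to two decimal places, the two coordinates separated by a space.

A=(0,0), D=(12.00,0)
θ=20°: B = A + 3.00·(cos20°, sin20°) = (2.8191, 1.0261)
θ=20°: |BD| = 9.2381
θ=20°: circle(B,3.00) ∩ circle(D,9.00): a=0.7221, h=2.9118
θ=20°:   candidates: C₊=(3.8601,3.8396) cross=26.899; C₋=(3.2133,-1.9479) cross=-26.899
θ=20°:   branch + wants cross > 0 → take C=(3.8601,3.8396) (cross=26.899)
θ=20°: ex = (C−B)/|BC| = (0.3470,0.9379); ey = (-0.9379,0.3470)
θ=20°: P = B + -3.13·ex + -2.61·ey = (4.1807,-2.8152)
θ=69°: B = A + 3.00·(cos69°, sin69°) = (1.0751, 2.8007)
θ=69°: |BD| = 11.2782
θ=69°: circle(B,3.00) ∩ circle(D,9.00): a=2.4471, h=1.7354
θ=69°:   candidates: C₊=(3.8765,3.8741) cross=19.573; C₋=(3.0146,0.5120) cross=-19.573
θ=69°:   branch + wants cross > 0 → take C=(3.8765,3.8741) (cross=19.573)
θ=69°: ex = (C−B)/|BC| = (0.9338,0.3578); ey = (-0.3578,0.9338)
θ=69°: P = B + -3.13·ex + -2.61·ey = (-0.9138,-0.7564)
θ=310°: B = A + 3.00·(cos310°, sin310°) = (1.9284, -2.2981)
θ=310°: |BD| = 10.3305
θ=310°: circle(B,3.00) ∩ circle(D,9.00): a=1.6804, h=2.4852
θ=310°:   candidates: C₊=(3.0138,0.4986) cross=25.673; C₋=(4.1195,-4.3472) cross=-25.673
θ=310°:   branch + wants cross > 0 → take C=(3.0138,0.4986) (cross=25.673)
θ=310°: ex = (C−B)/|BC| = (0.3618,0.9322); ey = (-0.9322,0.3618)
θ=310°: P = B + -3.13·ex + -2.61·ey = (3.2290,-6.1604)
θ=338°: B = A + 3.00·(cos338°, sin338°) = (2.7816, -1.1238)
θ=338°: |BD| = 9.2867
θ=338°: circle(B,3.00) ∩ circle(D,9.00): a=0.7668, h=2.9003
θ=338°:   candidates: C₊=(3.1918,1.8480) cross=26.935; C₋=(3.8937,-3.9100) cross=-26.935
θ=338°:   branch + wants cross > 0 → take C=(3.1918,1.8480) (cross=26.935)
θ=338°: ex = (C−B)/|BC| = (0.1367,0.9906); ey = (-0.9906,0.1367)
θ=338°: P = B + -3.13·ex + -2.61·ey = (4.9390,-4.5813)

θ=20°: 4.18 -2.82
θ=69°: -0.91 -0.76
θ=310°: 3.23 -6.16
θ=338°: 4.94 -4.58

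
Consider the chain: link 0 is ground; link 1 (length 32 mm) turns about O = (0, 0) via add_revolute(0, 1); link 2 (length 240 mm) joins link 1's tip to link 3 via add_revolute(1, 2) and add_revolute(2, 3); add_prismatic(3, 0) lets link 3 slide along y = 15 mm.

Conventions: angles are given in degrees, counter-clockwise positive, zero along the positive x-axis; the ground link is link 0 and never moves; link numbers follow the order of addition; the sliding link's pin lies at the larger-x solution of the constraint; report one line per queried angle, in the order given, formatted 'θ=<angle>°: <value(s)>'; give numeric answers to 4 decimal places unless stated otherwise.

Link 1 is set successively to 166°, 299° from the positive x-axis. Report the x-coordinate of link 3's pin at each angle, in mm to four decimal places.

geometry: r = 32 mm, L = 240 mm, e = 15 mm
θ=166°: crank pin P = (r cos θ, r sin θ) = (-31.049463, 7.741501)
θ=166°: h = r sin θ − e = 7.741501 − 15 = -7.258499
θ=166°: x = r cos θ + √(L² − h²) = -31.049463 + 239.890213 = 208.840750
θ=299°: crank pin P = (r cos θ, r sin θ) = (15.513908, -27.987831)
θ=299°: h = r sin θ − e = -27.987831 − 15 = -42.987831
θ=299°: x = r cos θ + √(L² − h²) = 15.513908 + 236.118713 = 251.632620

θ=166°: 208.8407
θ=299°: 251.6326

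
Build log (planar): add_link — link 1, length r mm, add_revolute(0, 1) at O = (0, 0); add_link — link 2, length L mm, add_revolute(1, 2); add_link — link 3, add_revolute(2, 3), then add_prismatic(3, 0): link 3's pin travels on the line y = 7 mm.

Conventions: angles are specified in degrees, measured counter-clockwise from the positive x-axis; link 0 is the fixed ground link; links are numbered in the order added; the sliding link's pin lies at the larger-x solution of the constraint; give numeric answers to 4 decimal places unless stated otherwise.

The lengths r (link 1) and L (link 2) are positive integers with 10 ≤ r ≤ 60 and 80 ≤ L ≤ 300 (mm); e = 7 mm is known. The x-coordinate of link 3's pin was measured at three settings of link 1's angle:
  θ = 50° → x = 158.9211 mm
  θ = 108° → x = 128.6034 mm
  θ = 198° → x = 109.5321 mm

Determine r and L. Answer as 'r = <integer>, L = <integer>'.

constraint per measurement: (x − r cos θ)² + (r sin θ − e)² = L²
subtracting the θ₁ and θ₂ equations cancels the r² and L² terms:
r = (x₁² − x₂²) / (2[(x₁cos θ₁ + e sin θ₁) − (x₂cos θ₂ + e sin θ₂)]) = 31.0000 → r = 31
L² = (x₁ − r cos θ₁)² + (r sin θ₁ − e)² = 19599.9969 → L = 140.0000 → L = 140
check at θ₃=198°: x = 109.5321 (printed 109.5321) ✓

r = 31, L = 140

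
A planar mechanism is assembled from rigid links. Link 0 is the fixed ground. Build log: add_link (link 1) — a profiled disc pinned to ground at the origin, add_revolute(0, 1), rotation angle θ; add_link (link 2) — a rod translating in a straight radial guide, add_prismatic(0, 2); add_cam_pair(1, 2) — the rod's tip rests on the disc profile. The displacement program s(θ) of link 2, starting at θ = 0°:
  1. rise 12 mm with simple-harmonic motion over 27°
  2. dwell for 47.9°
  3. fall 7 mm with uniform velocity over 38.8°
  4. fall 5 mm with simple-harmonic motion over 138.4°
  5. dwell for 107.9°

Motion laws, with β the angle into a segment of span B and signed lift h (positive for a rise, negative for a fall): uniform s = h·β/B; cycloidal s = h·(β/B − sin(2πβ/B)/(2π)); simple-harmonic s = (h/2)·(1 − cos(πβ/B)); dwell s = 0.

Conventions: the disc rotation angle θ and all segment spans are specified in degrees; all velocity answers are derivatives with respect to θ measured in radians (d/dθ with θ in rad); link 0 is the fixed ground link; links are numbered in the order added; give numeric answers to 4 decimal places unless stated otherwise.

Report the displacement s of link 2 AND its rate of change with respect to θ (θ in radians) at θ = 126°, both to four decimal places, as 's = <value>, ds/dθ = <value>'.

seg 1 [0°–27°] simple-harmonic, h=12: full span → s += 12 → s = 12.0000
seg 2 [27°–74.9°] dwell: s stays 12.0000
seg 3 [74.9°–113.7°] uniform, h=-7: full span → s += -7 → s = 5.0000
seg 4 [113.7°–252.1°] simple-harmonic, h=-5: θ=126° here. β=12.3, B=138.4. -5/2·(1 − cos(π·0.0889)) = -0.0968 → s = 4.9032
velocity in seg [113.7°–252.1°] (simple-harmonic), θ in radians: β = 12.3° = 0.2147 rad, B = 138.4° = 2.4155 rad; ds/dθ = (πh/(2B)) sin(πβ/B) = (π·(-5)/(2·2.4155)) sin(π·0.0889) = -0.896062 mm/rad

s = 4.9032, ds/dθ = -0.8961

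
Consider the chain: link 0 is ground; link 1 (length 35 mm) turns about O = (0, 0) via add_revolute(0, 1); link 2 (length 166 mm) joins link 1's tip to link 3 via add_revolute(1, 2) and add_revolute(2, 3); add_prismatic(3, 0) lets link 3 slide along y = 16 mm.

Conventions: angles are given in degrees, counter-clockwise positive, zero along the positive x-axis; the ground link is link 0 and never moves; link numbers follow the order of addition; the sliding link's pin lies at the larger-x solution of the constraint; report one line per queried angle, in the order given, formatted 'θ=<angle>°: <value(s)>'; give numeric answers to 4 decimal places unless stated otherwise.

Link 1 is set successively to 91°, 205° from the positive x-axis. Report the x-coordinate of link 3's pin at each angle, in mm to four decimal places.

geometry: r = 35 mm, L = 166 mm, e = 16 mm
θ=91°: crank pin P = (r cos θ, r sin θ) = (-0.610834, 34.994669)
θ=91°: h = r sin θ − e = 34.994669 − 16 = 18.994669
θ=91°: x = r cos θ + √(L² − h²) = -0.610834 + 164.909680 = 164.298846
θ=205°: crank pin P = (r cos θ, r sin θ) = (-31.720773, -14.791639)
θ=205°: h = r sin θ − e = -14.791639 − 16 = -30.791639
θ=205°: x = r cos θ + √(L² − h²) = -31.720773 + 163.119205 = 131.398432

θ=91°: 164.2988
θ=205°: 131.3984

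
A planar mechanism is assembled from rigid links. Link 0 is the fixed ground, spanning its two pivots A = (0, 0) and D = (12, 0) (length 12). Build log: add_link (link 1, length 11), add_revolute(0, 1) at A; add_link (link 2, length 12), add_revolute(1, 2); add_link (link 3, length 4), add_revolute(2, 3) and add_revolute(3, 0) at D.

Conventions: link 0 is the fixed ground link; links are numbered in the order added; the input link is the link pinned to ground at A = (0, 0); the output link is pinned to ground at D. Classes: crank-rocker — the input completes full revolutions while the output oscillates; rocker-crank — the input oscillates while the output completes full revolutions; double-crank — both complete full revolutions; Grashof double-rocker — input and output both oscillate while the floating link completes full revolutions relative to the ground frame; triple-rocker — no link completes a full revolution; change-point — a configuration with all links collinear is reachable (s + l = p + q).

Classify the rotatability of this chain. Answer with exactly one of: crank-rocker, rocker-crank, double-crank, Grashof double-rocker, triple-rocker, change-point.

lengths: ground=12, input=11, coupler=12, output=4
sorted: s=4 (shortest), l=12 (longest), p+q=23
s + l = 16 vs p + q = 23
s + l < p + q (Grashof) with shortest = output link → rocker-crank

rocker-crank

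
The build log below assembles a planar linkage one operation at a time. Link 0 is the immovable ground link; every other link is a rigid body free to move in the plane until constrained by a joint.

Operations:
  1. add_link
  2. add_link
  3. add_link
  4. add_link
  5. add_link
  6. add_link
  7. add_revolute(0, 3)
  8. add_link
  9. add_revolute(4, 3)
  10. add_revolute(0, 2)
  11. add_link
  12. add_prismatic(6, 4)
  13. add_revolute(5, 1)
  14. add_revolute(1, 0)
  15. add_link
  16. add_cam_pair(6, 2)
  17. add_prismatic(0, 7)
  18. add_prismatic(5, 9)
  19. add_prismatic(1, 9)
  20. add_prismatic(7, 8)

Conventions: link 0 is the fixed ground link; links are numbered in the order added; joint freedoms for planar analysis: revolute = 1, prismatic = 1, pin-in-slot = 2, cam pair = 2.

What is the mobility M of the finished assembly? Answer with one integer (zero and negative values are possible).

L=1 J1=0 J2=0
add link → L=2 J1=0 J2=0
add link → L=3 J1=0 J2=0
add link → L=4 J1=0 J2=0
add link → L=5 J1=0 J2=0
add link → L=6 J1=0 J2=0
add link → L=7 J1=0 J2=0
R@0,3 dof=1 J1 → L=7 J1=1 J2=0
add link → L=8 J1=1 J2=0
R@4,3 dof=1 J1 → L=8 J1=2 J2=0
R@0,2 dof=1 J1 → L=8 J1=3 J2=0
add link → L=9 J1=3 J2=0
P@6,4 dof=1 J1 → L=9 J1=4 J2=0
R@5,1 dof=1 J1 → L=9 J1=5 J2=0
R@1,0 dof=1 J1 → L=9 J1=6 J2=0
add link → L=10 J1=6 J2=0
C@6,2 dof=2 J2 → L=10 J1=6 J2=1
P@0,7 dof=1 J1 → L=10 J1=7 J2=1
P@5,9 dof=1 J1 → L=10 J1=8 J2=1
P@1,9 dof=1 J1 → L=10 J1=9 J2=1
P@7,8 dof=1 J1 → L=10 J1=10 J2=1
M=3(L−1)−2J1−J2=3·9−2·10−1=6

M = 6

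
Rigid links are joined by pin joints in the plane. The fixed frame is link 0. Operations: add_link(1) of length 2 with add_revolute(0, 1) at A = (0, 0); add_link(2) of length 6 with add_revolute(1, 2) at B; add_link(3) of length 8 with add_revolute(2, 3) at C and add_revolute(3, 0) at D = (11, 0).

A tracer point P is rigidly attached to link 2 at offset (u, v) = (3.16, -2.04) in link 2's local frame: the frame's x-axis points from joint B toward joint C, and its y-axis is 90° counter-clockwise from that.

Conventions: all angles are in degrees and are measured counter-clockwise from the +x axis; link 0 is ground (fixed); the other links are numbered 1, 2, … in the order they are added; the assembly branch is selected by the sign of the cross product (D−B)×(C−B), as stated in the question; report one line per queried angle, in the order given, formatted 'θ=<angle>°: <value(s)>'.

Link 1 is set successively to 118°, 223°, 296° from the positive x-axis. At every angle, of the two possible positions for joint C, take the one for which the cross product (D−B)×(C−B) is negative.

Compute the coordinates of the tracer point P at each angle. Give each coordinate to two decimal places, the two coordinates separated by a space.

A=(0,0), D=(11.00,0)
θ=118°: B = A + 2.00·(cos118°, sin118°) = (-0.9389, 1.7659)
θ=118°: |BD| = 12.0688
θ=118°: circle(B,6.00) ∩ circle(D,8.00): a=4.8744, h=3.4986
θ=118°:   candidates: C₊=(4.3949,4.5136) cross=42.224; C₋=(3.3711,-2.4083) cross=-42.224
θ=118°:   branch - wants cross < 0 → take C=(3.3711,-2.4083) (cross=-42.224)
θ=118°: ex = (C−B)/|BC| = (0.7183,-0.6957); ey = (0.6957,0.7183)
θ=118°: P = B + 3.16·ex + -2.04·ey = (-0.0882,-1.8979)
θ=223°: B = A + 2.00·(cos223°, sin223°) = (-1.4627, -1.3640)
θ=223°: |BD| = 12.5371
θ=223°: circle(B,6.00) ∩ circle(D,8.00): a=5.1519, h=3.0754
θ=223°:   candidates: C₊=(3.3240,2.2537) cross=38.557; C₋=(3.9932,-3.8606) cross=-38.557
θ=223°:   branch - wants cross < 0 → take C=(3.9932,-3.8606) (cross=-38.557)
θ=223°: ex = (C−B)/|BC| = (0.9093,-0.4161); ey = (0.4161,0.9093)
θ=223°: P = B + 3.16·ex + -2.04·ey = (0.5619,-4.5339)
θ=296°: B = A + 2.00·(cos296°, sin296°) = (0.8767, -1.7976)
θ=296°: |BD| = 10.2816
θ=296°: circle(B,6.00) ∩ circle(D,8.00): a=3.7792, h=4.6603
θ=296°:   candidates: C₊=(3.7829,3.4516) cross=47.915; C₋=(5.4125,-5.7253) cross=-47.915
θ=296°:   branch - wants cross < 0 → take C=(5.4125,-5.7253) (cross=-47.915)
θ=296°: ex = (C−B)/|BC| = (0.7560,-0.6546); ey = (0.6546,0.7560)
θ=296°: P = B + 3.16·ex + -2.04·ey = (1.9301,-5.4083)

θ=118°: -0.09 -1.90
θ=223°: 0.56 -4.53
θ=296°: 1.93 -5.41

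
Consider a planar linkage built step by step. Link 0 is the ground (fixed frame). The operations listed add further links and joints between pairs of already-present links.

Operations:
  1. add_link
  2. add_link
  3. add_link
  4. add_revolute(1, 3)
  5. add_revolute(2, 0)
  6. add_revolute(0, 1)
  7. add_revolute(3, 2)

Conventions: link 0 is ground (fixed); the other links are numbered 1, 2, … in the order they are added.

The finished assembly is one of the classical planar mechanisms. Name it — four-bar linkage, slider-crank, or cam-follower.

links: 4 (incl. ground); joints: 4 revolute, 0 prismatic, 0 higher (cam) pair, forming one closed loop
4 links in a single 4R loop → four-bar linkage

four-bar linkage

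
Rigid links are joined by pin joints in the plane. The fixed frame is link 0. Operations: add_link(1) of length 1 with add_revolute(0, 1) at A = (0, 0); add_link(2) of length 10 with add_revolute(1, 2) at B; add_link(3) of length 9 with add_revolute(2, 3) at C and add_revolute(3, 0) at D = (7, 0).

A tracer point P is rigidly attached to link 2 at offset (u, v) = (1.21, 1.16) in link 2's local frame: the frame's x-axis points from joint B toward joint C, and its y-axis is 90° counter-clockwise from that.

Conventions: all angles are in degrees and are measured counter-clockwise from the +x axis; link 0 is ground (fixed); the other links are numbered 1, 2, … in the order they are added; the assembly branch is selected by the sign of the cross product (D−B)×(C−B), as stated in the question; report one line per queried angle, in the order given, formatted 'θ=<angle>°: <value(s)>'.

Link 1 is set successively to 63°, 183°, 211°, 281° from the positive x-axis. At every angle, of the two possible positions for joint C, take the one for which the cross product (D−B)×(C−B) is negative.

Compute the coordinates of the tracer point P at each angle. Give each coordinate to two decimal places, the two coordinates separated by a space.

A=(0,0), D=(7.00,0)
θ=63°: B = A + 1.00·(cos63°, sin63°) = (0.4540, 0.8910)
θ=63°: |BD| = 6.6064
θ=63°: circle(B,10.00) ∩ circle(D,9.00): a=4.7412, h=8.8046
θ=63°:   candidates: C₊=(6.3393,8.9757) cross=58.166; C₋=(3.9644,-8.4726) cross=-58.166
θ=63°:   branch - wants cross < 0 → take C=(3.9644,-8.4726) (cross=-58.166)
θ=63°: ex = (C−B)/|BC| = (0.3510,-0.9364); ey = (0.9364,0.3510)
θ=63°: P = B + 1.21·ex + 1.16·ey = (1.9649,0.1652)
θ=183°: B = A + 1.00·(cos183°, sin183°) = (-0.9986, -0.0523)
θ=183°: |BD| = 7.9988
θ=183°: circle(B,10.00) ∩ circle(D,9.00): a=5.1871, h=8.5495
θ=183°:   candidates: C₊=(4.1324,8.5309) cross=68.386; C₋=(4.2443,-8.5677) cross=-68.386
θ=183°:   branch - wants cross < 0 → take C=(4.2443,-8.5677) (cross=-68.386)
θ=183°: ex = (C−B)/|BC| = (0.5243,-0.8515); ey = (0.8515,0.5243)
θ=183°: P = B + 1.21·ex + 1.16·ey = (0.6235,-0.4745)
θ=211°: B = A + 1.00·(cos211°, sin211°) = (-0.8572, -0.5150)
θ=211°: |BD| = 7.8740
θ=211°: circle(B,10.00) ∩ circle(D,9.00): a=5.1435, h=8.5758
θ=211°:   candidates: C₊=(3.7144,8.3788) cross=67.526; C₋=(4.8363,-8.7360) cross=-67.526
θ=211°:   branch - wants cross < 0 → take C=(4.8363,-8.7360) (cross=-67.526)
θ=211°: ex = (C−B)/|BC| = (0.5693,-0.8221); ey = (0.8221,0.5693)
θ=211°: P = B + 1.21·ex + 1.16·ey = (0.7854,-0.8493)
θ=281°: B = A + 1.00·(cos281°, sin281°) = (0.1908, -0.9816)
θ=281°: |BD| = 6.8796
θ=281°: circle(B,10.00) ∩ circle(D,9.00): a=4.8207, h=8.7613
θ=281°:   candidates: C₊=(3.7120,8.3779) cross=60.274; C₋=(6.2123,-8.9655) cross=-60.274
θ=281°:   branch - wants cross < 0 → take C=(6.2123,-8.9655) (cross=-60.274)
θ=281°: ex = (C−B)/|BC| = (0.6021,-0.7984); ey = (0.7984,0.6021)
θ=281°: P = B + 1.21·ex + 1.16·ey = (1.8455,-1.2492)

θ=63°: 1.96 0.17
θ=183°: 0.62 -0.47
θ=211°: 0.79 -0.85
θ=281°: 1.85 -1.25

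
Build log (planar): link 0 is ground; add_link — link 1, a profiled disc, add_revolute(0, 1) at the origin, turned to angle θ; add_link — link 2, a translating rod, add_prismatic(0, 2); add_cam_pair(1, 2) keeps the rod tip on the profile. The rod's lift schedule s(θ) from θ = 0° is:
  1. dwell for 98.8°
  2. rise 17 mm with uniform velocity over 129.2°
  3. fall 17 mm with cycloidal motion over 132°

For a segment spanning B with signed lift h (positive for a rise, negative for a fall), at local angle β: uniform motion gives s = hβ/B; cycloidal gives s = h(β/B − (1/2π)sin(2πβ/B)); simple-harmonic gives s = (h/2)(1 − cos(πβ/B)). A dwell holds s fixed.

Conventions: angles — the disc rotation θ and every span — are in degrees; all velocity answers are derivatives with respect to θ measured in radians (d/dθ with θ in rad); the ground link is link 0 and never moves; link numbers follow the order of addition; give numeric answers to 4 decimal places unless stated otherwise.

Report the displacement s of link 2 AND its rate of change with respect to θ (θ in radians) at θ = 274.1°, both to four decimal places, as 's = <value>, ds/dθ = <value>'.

seg 1 [0°–98.8°] dwell: s stays 0.0000
seg 2 [98.8°–228°] uniform, h=17: full span → s += 17 → s = 17.0000
seg 3 [228°–360°] cycloidal, h=-17: θ=274.1° here. β=46.1, B=132. -17·(0.3492 − sin(2π·0.3492)/(2π)) = -3.7407 → s = 13.2593
velocity in seg [228°–360°] (cycloidal), θ in radians: β = 46.1° = 0.8046 rad, B = 132° = 2.3038 rad; ds/dθ = (h/B)(1 − cos(2πβ/B)) = ((-17)/2.3038)(1 − cos(2π·0.3492)) = -11.687805 mm/rad

s = 13.2593, ds/dθ = -11.6878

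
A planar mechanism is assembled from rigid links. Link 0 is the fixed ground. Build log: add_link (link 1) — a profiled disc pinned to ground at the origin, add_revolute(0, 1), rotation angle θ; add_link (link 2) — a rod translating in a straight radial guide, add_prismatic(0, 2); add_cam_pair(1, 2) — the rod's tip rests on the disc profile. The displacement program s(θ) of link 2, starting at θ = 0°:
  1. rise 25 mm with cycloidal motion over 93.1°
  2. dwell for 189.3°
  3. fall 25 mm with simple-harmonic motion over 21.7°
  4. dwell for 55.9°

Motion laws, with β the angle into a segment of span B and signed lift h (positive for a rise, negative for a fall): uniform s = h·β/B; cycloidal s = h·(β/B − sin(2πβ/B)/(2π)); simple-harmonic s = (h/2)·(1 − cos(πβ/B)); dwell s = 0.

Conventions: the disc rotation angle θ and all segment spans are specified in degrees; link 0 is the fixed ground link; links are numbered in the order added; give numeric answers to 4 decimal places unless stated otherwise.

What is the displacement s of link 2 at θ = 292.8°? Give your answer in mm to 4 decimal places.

seg 1 [0°–93.1°] cycloidal, h=25: full span → s += 25 → s = 25.0000
seg 2 [93.1°–282.4°] dwell: s stays 25.0000
seg 3 [282.4°–304.1°] simple-harmonic, h=-25: θ=292.8° here. β=10.4, B=21.7. -25/2·(1 − cos(π·0.4793)) = -11.6862 → s = 13.3138

13.3138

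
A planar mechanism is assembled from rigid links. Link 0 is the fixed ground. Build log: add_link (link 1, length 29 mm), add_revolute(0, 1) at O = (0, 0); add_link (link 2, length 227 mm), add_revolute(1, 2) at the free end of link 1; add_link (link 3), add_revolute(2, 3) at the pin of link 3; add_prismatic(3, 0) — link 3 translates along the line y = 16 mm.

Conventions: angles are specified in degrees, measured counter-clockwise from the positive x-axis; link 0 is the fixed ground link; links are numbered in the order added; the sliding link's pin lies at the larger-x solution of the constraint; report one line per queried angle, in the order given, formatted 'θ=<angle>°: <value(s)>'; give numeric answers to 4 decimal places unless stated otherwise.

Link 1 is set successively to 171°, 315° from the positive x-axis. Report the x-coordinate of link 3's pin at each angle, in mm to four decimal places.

geometry: r = 29 mm, L = 227 mm, e = 16 mm
θ=171°: crank pin P = (r cos θ, r sin θ) = (-28.642962, 4.536599)
θ=171°: h = r sin θ − e = 4.536599 − 16 = -11.463401
θ=171°: x = r cos θ + √(L² − h²) = -28.642962 + 226.710367 = 198.067405
θ=315°: crank pin P = (r cos θ, r sin θ) = (20.506097, -20.506097)
θ=315°: h = r sin θ − e = -20.506097 − 16 = -36.506097
θ=315°: x = r cos θ + √(L² − h²) = 20.506097 + 224.045319 = 244.551416

θ=171°: 198.0674
θ=315°: 244.5514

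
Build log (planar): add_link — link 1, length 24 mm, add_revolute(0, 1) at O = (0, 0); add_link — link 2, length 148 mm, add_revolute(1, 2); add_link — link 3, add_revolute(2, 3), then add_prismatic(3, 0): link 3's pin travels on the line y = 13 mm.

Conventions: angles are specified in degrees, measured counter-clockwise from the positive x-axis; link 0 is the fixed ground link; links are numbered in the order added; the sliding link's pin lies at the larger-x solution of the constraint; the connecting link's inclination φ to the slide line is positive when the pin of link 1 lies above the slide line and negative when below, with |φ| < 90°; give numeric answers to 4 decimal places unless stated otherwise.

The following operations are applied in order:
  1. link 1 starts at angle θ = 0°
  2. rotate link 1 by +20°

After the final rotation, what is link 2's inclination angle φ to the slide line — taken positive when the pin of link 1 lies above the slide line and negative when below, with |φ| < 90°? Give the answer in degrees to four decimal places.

geometry: r = 24 mm, L = 148 mm, e = 13 mm; θ starts at 0°
rotate link 1 by +20°: θ ← 0° +20° = 20°
h = r sin θ − e = 8.208483 − 13 = -4.791517
sin φ = h / L = -4.791517 / 148 = -0.03237511
φ = arcsin(-0.03237511) = -1.855281°

-1.8553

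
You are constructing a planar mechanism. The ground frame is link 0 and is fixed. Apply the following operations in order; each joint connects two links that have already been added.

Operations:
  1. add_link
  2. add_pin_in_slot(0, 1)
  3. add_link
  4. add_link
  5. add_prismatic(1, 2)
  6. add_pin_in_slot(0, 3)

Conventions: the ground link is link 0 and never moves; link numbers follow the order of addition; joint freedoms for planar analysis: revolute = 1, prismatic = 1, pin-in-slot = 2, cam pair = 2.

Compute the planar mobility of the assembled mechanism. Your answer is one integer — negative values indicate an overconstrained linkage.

ground; <1,0,0>
#1 <2,0,0>
PS:0↔1 J2 <2,0,1>
#2 <3,0,1>
#3 <4,0,1>
P:1↔2 J1 <4,1,1>
PS:0↔3 J2 <4,1,2>
3×3 − 2×1 − 1×2 = 5

M = 5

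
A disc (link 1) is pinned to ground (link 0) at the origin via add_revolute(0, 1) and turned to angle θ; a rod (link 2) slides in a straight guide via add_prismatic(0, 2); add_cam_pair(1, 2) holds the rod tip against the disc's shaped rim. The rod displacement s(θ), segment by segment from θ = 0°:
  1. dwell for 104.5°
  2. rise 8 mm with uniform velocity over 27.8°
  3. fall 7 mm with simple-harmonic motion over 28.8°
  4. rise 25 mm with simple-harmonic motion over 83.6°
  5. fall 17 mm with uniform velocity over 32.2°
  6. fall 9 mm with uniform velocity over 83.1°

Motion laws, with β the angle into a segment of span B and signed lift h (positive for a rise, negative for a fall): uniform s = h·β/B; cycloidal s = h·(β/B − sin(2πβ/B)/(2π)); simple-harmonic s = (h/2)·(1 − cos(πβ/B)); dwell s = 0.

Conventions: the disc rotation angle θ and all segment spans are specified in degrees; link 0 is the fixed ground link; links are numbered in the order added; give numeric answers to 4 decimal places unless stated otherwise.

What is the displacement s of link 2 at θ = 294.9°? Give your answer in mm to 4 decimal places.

segment 1 (0° to 104.5°, dwell): s unchanged at 0.0000
segment 2 (104.5° to 132.3°, uniform, h = 8) is passed completely: s = 0.0000 + (8) = 8.0000
segment 3 (132.3° to 161.1°, simple-harmonic, h = -7) is passed completely: s = 8.0000 + (-7) = 1.0000
segment 4 (161.1° to 244.7°, simple-harmonic, h = 25) is passed completely: s = 1.0000 + (25) = 26.0000
segment 5 (244.7° to 276.9°, uniform, h = -17) is passed completely: s = 26.0000 + (-17) = 9.0000
θ = 294.9° falls in segment 6 (276.9° to 360°, uniform, h = -9): β = 294.9 − 276.9 = 18°, B = 83.1°; Δs = -9·18/83.1 = -1.9495; s = 9.0000 − 1.9495 = 7.0505

7.0505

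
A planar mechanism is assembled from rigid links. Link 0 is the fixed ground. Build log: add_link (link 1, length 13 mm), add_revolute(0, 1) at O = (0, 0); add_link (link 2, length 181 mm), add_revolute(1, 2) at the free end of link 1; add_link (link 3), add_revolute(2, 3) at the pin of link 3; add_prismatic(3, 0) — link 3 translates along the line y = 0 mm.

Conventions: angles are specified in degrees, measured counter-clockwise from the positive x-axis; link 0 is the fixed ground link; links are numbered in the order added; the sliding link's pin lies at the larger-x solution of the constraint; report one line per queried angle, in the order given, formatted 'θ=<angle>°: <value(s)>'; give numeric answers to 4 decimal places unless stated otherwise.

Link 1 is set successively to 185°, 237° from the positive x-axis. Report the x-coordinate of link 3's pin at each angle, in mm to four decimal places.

geometry: r = 13 mm, L = 181 mm, e = 0 mm
θ=185°: crank pin P = (r cos θ, r sin θ) = (-12.950531, -1.133025)
θ=185°: h = r sin θ − e = -1.133025 − 0 = -1.133025
θ=185°: x = r cos θ + √(L² − h²) = -12.950531 + 180.996454 = 168.045923
θ=237°: crank pin P = (r cos θ, r sin θ) = (-7.080307, -10.902717)
θ=237°: h = r sin θ − e = -10.902717 − 0 = -10.902717
θ=237°: x = r cos θ + √(L² − h²) = -7.080307 + 180.671334 = 173.591026

θ=185°: 168.0459
θ=237°: 173.5910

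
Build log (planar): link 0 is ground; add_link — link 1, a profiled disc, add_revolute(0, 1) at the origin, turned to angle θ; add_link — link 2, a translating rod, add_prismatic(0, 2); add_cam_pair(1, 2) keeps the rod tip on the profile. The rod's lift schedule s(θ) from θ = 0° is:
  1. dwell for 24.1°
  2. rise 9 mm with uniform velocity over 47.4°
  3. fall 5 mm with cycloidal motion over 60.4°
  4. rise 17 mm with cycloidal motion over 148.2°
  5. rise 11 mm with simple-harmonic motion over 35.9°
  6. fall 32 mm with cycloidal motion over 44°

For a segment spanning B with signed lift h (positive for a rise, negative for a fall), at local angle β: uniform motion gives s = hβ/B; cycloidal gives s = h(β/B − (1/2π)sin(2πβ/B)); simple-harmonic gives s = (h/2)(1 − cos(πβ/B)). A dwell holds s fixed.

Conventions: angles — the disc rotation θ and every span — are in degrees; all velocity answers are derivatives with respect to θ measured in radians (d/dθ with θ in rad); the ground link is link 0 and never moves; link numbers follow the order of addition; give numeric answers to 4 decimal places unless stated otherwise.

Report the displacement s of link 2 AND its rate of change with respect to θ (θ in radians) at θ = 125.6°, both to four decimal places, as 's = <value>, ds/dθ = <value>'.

seg 1 [0°–24.1°] dwell: s stays 0.0000
seg 2 [24.1°–71.5°] uniform, h=9: full span → s += 9 → s = 9.0000
seg 3 [71.5°–131.9°] cycloidal, h=-5: θ=125.6° here. β=54.1, B=60.4. -5·(0.8957 − sin(2π·0.8957)/(2π)) = -4.9635 → s = 4.0365
velocity in seg [71.5°–131.9°] (cycloidal), θ in radians: β = 54.1° = 0.9442 rad, B = 60.4° = 1.0542 rad; ds/dθ = (h/B)(1 − cos(2πβ/B)) = ((-5)/1.0542)(1 − cos(2π·0.8957)) = -0.982635 mm/rad

s = 4.0365, ds/dθ = -0.9826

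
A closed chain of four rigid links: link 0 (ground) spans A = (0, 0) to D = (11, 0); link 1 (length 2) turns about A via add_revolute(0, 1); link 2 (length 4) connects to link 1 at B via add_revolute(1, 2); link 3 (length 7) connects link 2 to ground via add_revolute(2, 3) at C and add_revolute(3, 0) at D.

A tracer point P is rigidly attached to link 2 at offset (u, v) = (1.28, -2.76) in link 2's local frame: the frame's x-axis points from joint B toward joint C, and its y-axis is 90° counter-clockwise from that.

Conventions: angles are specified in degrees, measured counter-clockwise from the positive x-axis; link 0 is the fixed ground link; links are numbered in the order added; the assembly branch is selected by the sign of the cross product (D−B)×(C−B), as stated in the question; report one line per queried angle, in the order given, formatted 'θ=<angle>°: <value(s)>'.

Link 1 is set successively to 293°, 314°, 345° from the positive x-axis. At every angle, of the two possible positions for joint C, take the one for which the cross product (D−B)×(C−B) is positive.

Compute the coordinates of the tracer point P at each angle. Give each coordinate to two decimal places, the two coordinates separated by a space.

A=(0,0), D=(11.00,0)
θ=293°: B = A + 2.00·(cos293°, sin293°) = (0.7815, -1.8410)
θ=293°: |BD| = 10.3831
θ=293°: circle(B,4.00) ∩ circle(D,7.00): a=3.6024, h=1.7386
θ=293°:   candidates: C₊=(4.0185,0.5088) cross=18.052; C₋=(4.6351,-2.9133) cross=-18.052
θ=293°:   branch + wants cross > 0 → take C=(4.0185,0.5088) (cross=18.052)
θ=293°: ex = (C−B)/|BC| = (0.8093,0.5874); ey = (-0.5874,0.8093)
θ=293°: P = B + 1.28·ex + -2.76·ey = (3.4387,-3.3226)
θ=314°: B = A + 2.00·(cos314°, sin314°) = (1.3893, -1.4387)
θ=314°: |BD| = 9.7178
θ=314°: circle(B,4.00) ∩ circle(D,7.00): a=3.1610, h=2.4512
θ=314°:   candidates: C₊=(4.1526,1.4535) cross=23.820; C₋=(4.8783,-3.3949) cross=-23.820
θ=314°:   branch + wants cross > 0 → take C=(4.1526,1.4535) (cross=23.820)
θ=314°: ex = (C−B)/|BC| = (0.6908,0.7230); ey = (-0.7230,0.6908)
θ=314°: P = B + 1.28·ex + -2.76·ey = (4.2691,-2.4198)
θ=345°: B = A + 2.00·(cos345°, sin345°) = (1.9319, -0.5176)
θ=345°: |BD| = 9.0829
θ=345°: circle(B,4.00) ∩ circle(D,7.00): a=2.7249, h=2.9283
θ=345°:   candidates: C₊=(4.4854,2.5612) cross=26.598; C₋=(4.8192,-3.2859) cross=-26.598
θ=345°:   branch + wants cross > 0 → take C=(4.4854,2.5612) (cross=26.598)
θ=345°: ex = (C−B)/|BC| = (0.6384,0.7697); ey = (-0.7697,0.6384)
θ=345°: P = B + 1.28·ex + -2.76·ey = (4.8734,-1.2943)

θ=293°: 3.44 -3.32
θ=314°: 4.27 -2.42
θ=345°: 4.87 -1.29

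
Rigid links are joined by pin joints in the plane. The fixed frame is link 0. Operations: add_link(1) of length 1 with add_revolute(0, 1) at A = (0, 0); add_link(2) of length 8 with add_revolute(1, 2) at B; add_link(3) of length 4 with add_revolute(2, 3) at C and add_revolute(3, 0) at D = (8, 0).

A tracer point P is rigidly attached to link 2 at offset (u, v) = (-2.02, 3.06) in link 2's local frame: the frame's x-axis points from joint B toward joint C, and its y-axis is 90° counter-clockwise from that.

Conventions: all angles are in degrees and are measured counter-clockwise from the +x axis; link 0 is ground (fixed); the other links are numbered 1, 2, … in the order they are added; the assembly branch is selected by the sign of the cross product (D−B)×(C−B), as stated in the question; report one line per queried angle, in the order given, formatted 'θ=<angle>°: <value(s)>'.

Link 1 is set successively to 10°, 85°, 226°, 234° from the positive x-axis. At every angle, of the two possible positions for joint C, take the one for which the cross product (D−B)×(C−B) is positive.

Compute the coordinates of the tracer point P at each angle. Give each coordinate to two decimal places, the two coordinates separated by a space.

A=(0,0), D=(8.00,0)
θ=10°: B = A + 1.00·(cos10°, sin10°) = (0.9848, 0.1736)
θ=10°: |BD| = 7.0173
θ=10°: circle(B,8.00) ∩ circle(D,4.00): a=6.9288, h=3.9990
θ=10°:   candidates: C₊=(8.0104,4.0000) cross=28.062; C₋=(7.8125,-3.9956) cross=-28.062
θ=10°:   branch + wants cross > 0 → take C=(8.0104,4.0000) (cross=28.062)
θ=10°: ex = (C−B)/|BC| = (0.8782,0.4783); ey = (-0.4783,0.8782)
θ=10°: P = B + -2.02·ex + 3.06·ey = (-2.2527,1.8948)
θ=85°: B = A + 1.00·(cos85°, sin85°) = (0.0872, 0.9962)
θ=85°: |BD| = 7.9753
θ=85°: circle(B,8.00) ∩ circle(D,4.00): a=6.9969, h=3.8785
θ=85°:   candidates: C₊=(7.5138,3.9703) cross=30.932; C₋=(6.5448,-3.7259) cross=-30.932
θ=85°:   branch + wants cross > 0 → take C=(7.5138,3.9703) (cross=30.932)
θ=85°: ex = (C−B)/|BC| = (0.9283,0.3718); ey = (-0.3718,0.9283)
θ=85°: P = B + -2.02·ex + 3.06·ey = (-2.9257,3.0859)
θ=226°: B = A + 1.00·(cos226°, sin226°) = (-0.6947, -0.7193)
θ=226°: |BD| = 8.7244
θ=226°: circle(B,8.00) ∩ circle(D,4.00): a=7.1131, h=3.6611
θ=226°:   candidates: C₊=(6.0924,3.5158) cross=31.941; C₋=(6.6961,-3.7815) cross=-31.941
θ=226°:   branch + wants cross > 0 → take C=(6.0924,3.5158) (cross=31.941)
θ=226°: ex = (C−B)/|BC| = (0.8484,0.5294); ey = (-0.5294,0.8484)
θ=226°: P = B + -2.02·ex + 3.06·ey = (-4.0283,0.8073)
θ=234°: B = A + 1.00·(cos234°, sin234°) = (-0.5878, -0.8090)
θ=234°: |BD| = 8.6258
θ=234°: circle(B,8.00) ∩ circle(D,4.00): a=7.0953, h=3.6956
θ=234°:   candidates: C₊=(6.1296,3.5358) cross=31.877; C₋=(6.8228,-3.8229) cross=-31.877
θ=234°:   branch + wants cross > 0 → take C=(6.1296,3.5358) (cross=31.877)
θ=234°: ex = (C−B)/|BC| = (0.8397,0.5431); ey = (-0.5431,0.8397)
θ=234°: P = B + -2.02·ex + 3.06·ey = (-3.9458,0.6633)

θ=10°: -2.25 1.89
θ=85°: -2.93 3.09
θ=226°: -4.03 0.81
θ=234°: -3.95 0.66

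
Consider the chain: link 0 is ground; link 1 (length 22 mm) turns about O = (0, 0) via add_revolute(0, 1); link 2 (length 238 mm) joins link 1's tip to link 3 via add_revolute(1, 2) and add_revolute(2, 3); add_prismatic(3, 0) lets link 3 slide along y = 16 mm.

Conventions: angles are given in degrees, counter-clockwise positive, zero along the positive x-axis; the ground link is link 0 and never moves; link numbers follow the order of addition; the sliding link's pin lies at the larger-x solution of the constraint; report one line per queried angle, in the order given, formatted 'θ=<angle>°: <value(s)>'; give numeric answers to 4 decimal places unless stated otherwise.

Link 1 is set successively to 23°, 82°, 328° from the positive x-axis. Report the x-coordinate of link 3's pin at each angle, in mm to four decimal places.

geometry: r = 22 mm, L = 238 mm, e = 16 mm
θ=23°: crank pin P = (r cos θ, r sin θ) = (20.251107, 8.596085)
θ=23°: h = r sin θ − e = 8.596085 − 16 = -7.403915
θ=23°: x = r cos θ + √(L² − h²) = 20.251107 + 237.884808 = 258.135915
θ=82°: crank pin P = (r cos θ, r sin θ) = (3.061808, 21.785898)
θ=82°: h = r sin θ − e = 21.785898 − 16 = 5.785898
θ=82°: x = r cos θ + √(L² − h²) = 3.061808 + 237.929661 = 240.991469
θ=328°: crank pin P = (r cos θ, r sin θ) = (18.657058, -11.658224)
θ=328°: h = r sin θ − e = -11.658224 − 16 = -27.658224
θ=328°: x = r cos θ + √(L² − h²) = 18.657058 + 236.387442 = 255.044500

θ=23°: 258.1359
θ=82°: 240.9915
θ=328°: 255.0445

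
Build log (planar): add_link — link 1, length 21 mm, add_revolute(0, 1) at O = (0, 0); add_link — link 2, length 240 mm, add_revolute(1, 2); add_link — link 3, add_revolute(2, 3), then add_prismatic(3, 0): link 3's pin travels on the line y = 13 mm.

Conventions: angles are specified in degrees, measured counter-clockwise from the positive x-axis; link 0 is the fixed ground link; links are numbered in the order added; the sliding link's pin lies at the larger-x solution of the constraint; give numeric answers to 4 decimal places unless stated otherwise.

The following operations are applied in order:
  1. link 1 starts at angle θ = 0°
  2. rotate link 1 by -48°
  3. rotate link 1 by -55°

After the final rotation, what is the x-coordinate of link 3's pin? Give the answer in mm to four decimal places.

geometry: r = 21 mm, L = 240 mm, e = 13 mm; θ starts at 0°
rotate link 1 by -48°: θ ← 0° -48° = -48°
rotate link 1 by -55°: θ ← -48° -55° = -103°
crank pin P = (r cos θ, r sin θ) = (-4.723972, -20.461771)
h = r sin θ − e = -20.461771 − 13 = -33.461771
x = r cos θ + √(L² − h²) = -4.723972 + 237.655864 = 232.931892

232.9319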